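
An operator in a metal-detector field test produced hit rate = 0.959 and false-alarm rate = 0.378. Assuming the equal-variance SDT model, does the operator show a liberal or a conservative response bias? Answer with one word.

liberal

z(H) = 1.739, z(FA) = -0.311
c = −½·(z(H) + z(FA)) = -0.714
c < 0 → liberal criterion (biased toward responding “yes”).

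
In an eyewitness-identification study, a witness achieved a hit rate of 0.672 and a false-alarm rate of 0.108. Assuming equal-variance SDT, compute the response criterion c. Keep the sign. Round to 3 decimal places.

z(H) = z(0.672) = 0.4454
z(FA) = z(0.108) = -1.2372
c = −½·[z(H) + z(FA)] = −0.5 × (0.4454 + (-1.2372)) = 0.3959
c > 0: the witness has a conservative response bias.

c = 0.396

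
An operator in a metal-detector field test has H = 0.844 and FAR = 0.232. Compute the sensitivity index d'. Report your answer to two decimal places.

d' = 1.74

z(0.844) = 1.011, z(0.232) = -0.732
d' = z(H) − z(FA) = 1.011 − (-0.732) = 1.743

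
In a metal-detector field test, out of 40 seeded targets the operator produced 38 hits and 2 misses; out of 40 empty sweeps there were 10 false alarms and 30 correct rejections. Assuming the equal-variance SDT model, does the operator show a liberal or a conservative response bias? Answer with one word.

liberal

z(H) = 1.645, z(FA) = -0.674
c = −½·(z(H) + z(FA)) = -0.4855
c < 0 → liberal criterion (biased toward responding “yes”).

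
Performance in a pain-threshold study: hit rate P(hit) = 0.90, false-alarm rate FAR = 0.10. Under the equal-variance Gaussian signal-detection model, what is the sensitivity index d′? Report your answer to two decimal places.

d′ = 2.56

z(0.90) = 1.282, z(0.10) = -1.282
d' = z(H) − z(FA) = 1.282 − (-1.282) = 2.564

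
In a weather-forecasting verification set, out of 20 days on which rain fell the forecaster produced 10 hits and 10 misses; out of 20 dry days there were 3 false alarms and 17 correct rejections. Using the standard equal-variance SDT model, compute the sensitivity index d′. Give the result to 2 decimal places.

H = 10/20 = 0.5000
FA = 3/20 = 0.1500
z(H) = z(0.5000) = 0.000
z(FA) = z(0.1500) = -1.036
d' = z(H) − z(FA) = 0.000 − (-1.036) = 1.036

d′ = 1.04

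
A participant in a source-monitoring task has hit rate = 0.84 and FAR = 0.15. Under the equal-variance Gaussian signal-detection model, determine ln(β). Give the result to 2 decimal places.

ln β = 0.04

z(H) = 0.994
z(FA) = -1.036
ln β = −½·[z(H)² − z(FA)²] = −0.5 × (0.988 − 1.073) = 0.0425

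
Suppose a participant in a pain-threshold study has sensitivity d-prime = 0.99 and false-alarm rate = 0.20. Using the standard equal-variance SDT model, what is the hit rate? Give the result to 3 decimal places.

z(false-alarm rate) = z(0.20) = -0.8416
z(H) = z(FA) + d' = -0.8416 + 0.99 = 0.1484
hit rate = Φ(0.1484) = 0.5590

hit rate = 0.559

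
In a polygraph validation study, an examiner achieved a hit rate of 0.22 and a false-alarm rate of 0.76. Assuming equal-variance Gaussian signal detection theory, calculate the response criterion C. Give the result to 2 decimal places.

C = 0.03

z(H) = -0.7722
z(FA) = 0.7063
c = −½·[z(H) + z(FA)] = −0.5 × (-0.7722 + 0.7063) = 0.03295
c > 0: the examiner has a conservative response bias.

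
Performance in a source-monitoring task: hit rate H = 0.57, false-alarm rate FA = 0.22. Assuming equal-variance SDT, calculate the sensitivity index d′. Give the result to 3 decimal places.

d′ = 0.949

z(H) = 0.1764
z(FA) = -0.7722
d' = z(H) − z(FA) = 0.1764 − (-0.7722) = 0.9486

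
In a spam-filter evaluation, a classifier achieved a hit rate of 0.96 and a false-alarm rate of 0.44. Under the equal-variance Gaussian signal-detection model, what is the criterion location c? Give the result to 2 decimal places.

c = -0.80

z(H) = z(0.96) = 1.751
z(FA) = z(0.44) = -0.151
c = −½·[z(H) + z(FA)] = −0.5 × (1.751 + (-0.151)) = -0.800
c < 0: the classifier has a liberal response bias.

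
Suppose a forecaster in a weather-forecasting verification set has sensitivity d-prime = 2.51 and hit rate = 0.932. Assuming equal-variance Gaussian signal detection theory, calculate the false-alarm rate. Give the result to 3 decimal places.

false-alarm rate = 0.154

z(hit rate) = z(0.932) = 1.4909
z(FA) = z(H) − d' = 1.4909 − 2.51 = -1.0191
false-alarm rate = Φ(-1.0191) = 0.1541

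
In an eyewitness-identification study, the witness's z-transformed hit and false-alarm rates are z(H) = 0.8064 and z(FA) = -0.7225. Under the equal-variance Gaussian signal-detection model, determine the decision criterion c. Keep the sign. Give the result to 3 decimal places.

c = -0.042

c = −½·[z(H) + z(FA)] = −½·(0.8064 + (-0.7225)) = -0.04195
c < 0: the witness has a liberal response bias.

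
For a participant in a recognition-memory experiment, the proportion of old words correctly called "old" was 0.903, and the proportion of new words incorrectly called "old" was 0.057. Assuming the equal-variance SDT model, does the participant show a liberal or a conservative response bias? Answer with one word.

conservative

z(H) = 1.299, z(FA) = -1.580
c = −½·(z(H) + z(FA)) = 0.1405
c > 0 → conservative criterion (biased toward responding “no”).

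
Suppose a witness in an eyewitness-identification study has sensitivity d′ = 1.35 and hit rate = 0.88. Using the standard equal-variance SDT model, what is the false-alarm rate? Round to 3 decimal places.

z(hit rate) = z(0.88) = 1.1750
z(FA) = z(H) − d' = 1.1750 − 1.35 = -0.1750
false-alarm rate = Φ(-0.1750) = 0.4305

false-alarm rate = 0.431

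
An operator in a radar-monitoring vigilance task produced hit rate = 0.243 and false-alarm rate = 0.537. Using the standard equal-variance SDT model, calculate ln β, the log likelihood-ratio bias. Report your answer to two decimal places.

ln β = -0.24

z(H) = z(0.243) = -0.697
z(FA) = z(0.537) = 0.093
ln β = −½·[z(H)² − z(FA)²] = −0.5 × (0.486 − 0.009) = -0.2385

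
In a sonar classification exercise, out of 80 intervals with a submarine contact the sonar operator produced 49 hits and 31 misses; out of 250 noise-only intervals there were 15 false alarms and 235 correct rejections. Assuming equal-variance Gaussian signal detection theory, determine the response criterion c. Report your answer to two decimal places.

H = 49/80 = 0.6125
FA = 15/250 = 0.0600
z(0.6125) = 0.286, z(0.0600) = -1.555
c = −½·[z(H) + z(FA)] = −0.5 × (0.286 + (-1.555)) = 0.6345
c > 0: the sonar operator has a conservative response bias.

c = 0.63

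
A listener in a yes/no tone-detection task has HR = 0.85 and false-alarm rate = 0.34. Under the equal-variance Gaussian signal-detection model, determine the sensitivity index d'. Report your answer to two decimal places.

Φ⁻¹(0.85) = 1.036, Φ⁻¹(0.34) = -0.412
d' = z(H) − z(FA) = 1.036 − (-0.412) = 1.448

d' = 1.45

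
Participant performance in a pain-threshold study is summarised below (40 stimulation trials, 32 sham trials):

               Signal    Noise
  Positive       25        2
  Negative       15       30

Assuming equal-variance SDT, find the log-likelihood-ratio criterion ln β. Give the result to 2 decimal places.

ln β = 1.13

H = 25/40 = 0.6250
FA = 2/32 = 0.0625
Φ⁻¹(H) = Φ⁻¹(0.6250) = 0.319
Φ⁻¹(FA) = Φ⁻¹(0.0625) = -1.534
ln β = −½·[z(H)² − z(FA)²] = −0.5 × (0.102 − 2.353) = 1.1255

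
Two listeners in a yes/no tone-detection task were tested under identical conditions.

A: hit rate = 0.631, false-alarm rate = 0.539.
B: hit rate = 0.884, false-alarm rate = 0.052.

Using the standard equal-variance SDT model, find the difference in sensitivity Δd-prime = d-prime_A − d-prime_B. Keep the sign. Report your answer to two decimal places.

A: z(0.631) = 0.335, z(0.539) = 0.098, d' = 0.237
B: z(0.884) = 1.195, z(0.052) = -1.626, d' = 2.821
Δd' = d'_A − d'_B = 0.237 − 2.821 = -2.584
B has the higher sensitivity.

Δd-prime = -2.58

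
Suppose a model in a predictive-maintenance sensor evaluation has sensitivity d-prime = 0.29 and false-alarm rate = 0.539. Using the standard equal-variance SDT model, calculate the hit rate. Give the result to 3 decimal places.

z(false-alarm rate) = z(0.539) = 0.0979
z(H) = z(FA) + d' = 0.0979 + 0.29 = 0.3879
hit rate = Φ(0.3879) = 0.6510

hit rate = 0.651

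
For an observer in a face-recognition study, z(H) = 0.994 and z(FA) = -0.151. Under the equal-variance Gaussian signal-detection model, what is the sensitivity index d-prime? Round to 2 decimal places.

d-prime = 1.15

d' = z(H) − z(FA) = 0.994 − (-0.151) = 1.145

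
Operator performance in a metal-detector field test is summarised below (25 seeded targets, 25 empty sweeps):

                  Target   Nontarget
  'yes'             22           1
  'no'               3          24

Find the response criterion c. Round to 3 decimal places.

c = 0.288

H = 22/25 = 0.8800
FA = 1/25 = 0.0400
z(0.8800) = 1.1750, z(0.0400) = -1.7507
c = −½·[z(H) + z(FA)] = −0.5 × (1.1750 + (-1.7507)) = 0.28785
c > 0: the operator has a conservative response bias.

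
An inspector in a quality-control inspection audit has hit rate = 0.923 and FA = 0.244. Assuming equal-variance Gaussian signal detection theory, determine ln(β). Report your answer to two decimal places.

ln β = -0.78

z(H) = 1.426
z(FA) = -0.693
ln β = −½·[z(H)² − z(FA)²] = −0.5 × (2.033 − 0.480) = -0.7765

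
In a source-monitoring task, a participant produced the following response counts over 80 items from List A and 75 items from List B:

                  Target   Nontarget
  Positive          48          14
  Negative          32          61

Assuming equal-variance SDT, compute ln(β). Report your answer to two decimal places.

ln β = 0.36

H = 48/80 = 0.6000
FA = 14/75 = 0.1867
z(H) = z(0.6000) = 0.253
z(FA) = z(0.1867) = -0.890
ln β = −½·[z(H)² − z(FA)²] = −0.5 × (0.064 − 0.792) = 0.364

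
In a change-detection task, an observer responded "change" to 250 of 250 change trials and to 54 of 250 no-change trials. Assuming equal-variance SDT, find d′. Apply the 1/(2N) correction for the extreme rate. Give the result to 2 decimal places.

The hit rate is 250/250 = 1, so apply the 1/(2N) correction: H → 1 − 1/(2·250) = 0.99800.
z(H) = z(0.99800) = 2.878
z(FA) = z(0.21600) = -0.786
d' = 2.878 − (-0.786) = 3.664

d′ = 3.66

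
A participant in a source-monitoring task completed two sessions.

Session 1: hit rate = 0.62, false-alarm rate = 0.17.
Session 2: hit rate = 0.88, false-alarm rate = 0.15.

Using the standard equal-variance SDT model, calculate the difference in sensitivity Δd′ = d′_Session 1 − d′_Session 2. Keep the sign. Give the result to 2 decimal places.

Δd′ = -0.95

Session 1: z(0.62) = 0.305, z(0.17) = -0.954, d' = 1.259
Session 2: z(0.88) = 1.175, z(0.15) = -1.036, d' = 2.211
Δd' = d'_Session 1 − d'_Session 2 = 1.259 − 2.211 = -0.952
Session 2 has the higher sensitivity.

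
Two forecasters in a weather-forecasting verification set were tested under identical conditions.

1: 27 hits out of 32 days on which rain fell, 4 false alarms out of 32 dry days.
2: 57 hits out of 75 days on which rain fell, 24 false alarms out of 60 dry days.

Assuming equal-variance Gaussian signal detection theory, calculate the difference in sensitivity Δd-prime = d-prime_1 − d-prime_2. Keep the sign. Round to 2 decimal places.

Δd-prime = 1.20

1: z(0.8438) = 1.010, z(0.1250) = -1.150, d' = 2.160
2: z(0.7600) = 0.706, z(0.4000) = -0.253, d' = 0.959
Δd' = d'_1 − d'_2 = 2.160 − 0.959 = 1.201
1 has the higher sensitivity.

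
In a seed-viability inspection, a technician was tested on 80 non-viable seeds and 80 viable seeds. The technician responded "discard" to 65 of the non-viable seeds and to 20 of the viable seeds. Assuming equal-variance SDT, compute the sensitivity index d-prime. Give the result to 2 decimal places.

d-prime = 1.56

H = 65/80 = 0.8125
FA = 20/80 = 0.2500
Φ⁻¹(H) = Φ⁻¹(0.8125) = 0.8871
Φ⁻¹(FA) = Φ⁻¹(0.2500) = -0.6745
d' = z(H) − z(FA) = 0.8871 − (-0.6745) = 1.5616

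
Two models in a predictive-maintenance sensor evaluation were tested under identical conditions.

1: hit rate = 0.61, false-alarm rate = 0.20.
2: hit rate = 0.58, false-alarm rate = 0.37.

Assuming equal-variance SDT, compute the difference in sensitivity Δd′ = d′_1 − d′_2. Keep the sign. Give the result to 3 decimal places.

Δd′ = 0.587

1: z(0.61) = 0.2793, z(0.20) = -0.8416, d' = 1.1209
2: z(0.58) = 0.2019, z(0.37) = -0.3319, d' = 0.5338
Δd' = d'_1 − d'_2 = 1.1209 − 0.5338 = 0.5871
1 has the higher sensitivity.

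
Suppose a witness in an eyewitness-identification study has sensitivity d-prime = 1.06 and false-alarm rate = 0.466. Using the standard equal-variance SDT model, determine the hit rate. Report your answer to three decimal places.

z(false-alarm rate) = z(0.466) = -0.0853
z(H) = z(FA) + d' = -0.0853 + 1.06 = 0.9747
hit rate = Φ(0.9747) = 0.8351

hit rate = 0.835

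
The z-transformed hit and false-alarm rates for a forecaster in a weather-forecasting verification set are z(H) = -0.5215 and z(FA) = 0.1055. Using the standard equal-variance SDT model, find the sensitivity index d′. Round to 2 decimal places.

d' = z(H) − z(FA) = -0.5215 − 0.1055 = -0.6270

d′ = -0.63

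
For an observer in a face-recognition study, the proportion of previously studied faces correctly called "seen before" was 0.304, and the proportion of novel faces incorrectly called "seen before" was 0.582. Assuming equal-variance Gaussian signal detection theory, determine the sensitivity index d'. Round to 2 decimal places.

d' = -0.72

z(H) = -0.5129
z(FA) = 0.2070
d' = z(H) − z(FA) = -0.5129 − 0.2070 = -0.7199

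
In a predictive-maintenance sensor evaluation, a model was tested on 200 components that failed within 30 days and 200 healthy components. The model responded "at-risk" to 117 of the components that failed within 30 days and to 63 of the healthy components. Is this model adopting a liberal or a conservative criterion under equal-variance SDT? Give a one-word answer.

conservative

z(H) = 0.215, z(FA) = -0.482
c = −½·(z(H) + z(FA)) = 0.1335
c > 0 → conservative criterion (biased toward responding “no”).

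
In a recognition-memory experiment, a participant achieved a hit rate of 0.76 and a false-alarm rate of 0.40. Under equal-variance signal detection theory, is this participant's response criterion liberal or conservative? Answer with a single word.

liberal

z(H) = 0.706, z(FA) = -0.253
c = −½·(z(H) + z(FA)) = -0.2265
c < 0 → liberal criterion (biased toward responding “yes”).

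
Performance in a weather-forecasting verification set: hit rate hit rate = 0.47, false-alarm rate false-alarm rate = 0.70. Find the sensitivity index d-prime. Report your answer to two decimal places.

Φ⁻¹(H) = Φ⁻¹(0.47) = -0.0753
Φ⁻¹(FA) = Φ⁻¹(0.70) = 0.5244
d' = z(H) − z(FA) = -0.0753 − 0.5244 = -0.5997

d-prime = -0.60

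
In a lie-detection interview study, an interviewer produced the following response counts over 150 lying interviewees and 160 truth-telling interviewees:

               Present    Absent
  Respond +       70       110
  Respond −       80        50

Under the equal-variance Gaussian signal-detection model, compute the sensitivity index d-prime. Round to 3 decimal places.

H = 70/150 = 0.4667
FA = 110/160 = 0.6875
z(H) = -0.0836
z(FA) = 0.4888
d' = z(H) − z(FA) = -0.0836 − 0.4888 = -0.5724

d-prime = -0.572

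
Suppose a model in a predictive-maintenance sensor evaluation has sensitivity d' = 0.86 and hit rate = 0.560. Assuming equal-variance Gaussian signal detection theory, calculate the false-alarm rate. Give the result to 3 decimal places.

z(hit rate) = z(0.560) = 0.1510
z(FA) = z(H) − d' = 0.1510 − 0.86 = -0.7090
false-alarm rate = Φ(-0.7090) = 0.2392

false-alarm rate = 0.239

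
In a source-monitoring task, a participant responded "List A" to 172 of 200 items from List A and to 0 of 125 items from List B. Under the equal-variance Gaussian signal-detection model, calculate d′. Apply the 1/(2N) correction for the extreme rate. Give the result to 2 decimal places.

d′ = 3.73

The false-alarm rate is 0/125 = 0, so apply the 1/(2N) correction: FA → 1/(2·125) = 0.00400.
z(H) = z(0.86000) = 1.080
z(FA) = z(0.00400) = -2.652
d' = 1.080 − (-2.652) = 3.732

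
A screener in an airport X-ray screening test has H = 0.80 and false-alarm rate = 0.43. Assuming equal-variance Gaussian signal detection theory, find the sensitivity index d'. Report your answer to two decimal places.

Φ⁻¹(H) = 0.842
Φ⁻¹(FA) = -0.176
d' = z(H) − z(FA) = 0.842 − (-0.176) = 1.018

d' = 1.02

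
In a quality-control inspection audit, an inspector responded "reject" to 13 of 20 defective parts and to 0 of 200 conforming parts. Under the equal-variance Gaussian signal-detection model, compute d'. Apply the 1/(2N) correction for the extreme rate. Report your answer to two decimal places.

d' = 3.19

The false-alarm rate is 0/200 = 0, so apply the 1/(2N) correction: FA → 1/(2·200) = 0.00250.
z(H) = z(0.65000) = 0.385
z(FA) = z(0.00250) = -2.807
d' = 0.385 − (-2.807) = 3.192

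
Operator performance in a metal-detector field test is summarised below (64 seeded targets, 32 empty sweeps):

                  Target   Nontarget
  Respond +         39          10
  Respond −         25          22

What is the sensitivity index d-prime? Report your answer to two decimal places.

H = 39/64 = 0.6094
FA = 10/32 = 0.3125
Φ⁻¹(H) = Φ⁻¹(0.6094) = 0.2778
Φ⁻¹(FA) = Φ⁻¹(0.3125) = -0.4888
d' = z(H) − z(FA) = 0.2778 − (-0.4888) = 0.7666

d-prime = 0.77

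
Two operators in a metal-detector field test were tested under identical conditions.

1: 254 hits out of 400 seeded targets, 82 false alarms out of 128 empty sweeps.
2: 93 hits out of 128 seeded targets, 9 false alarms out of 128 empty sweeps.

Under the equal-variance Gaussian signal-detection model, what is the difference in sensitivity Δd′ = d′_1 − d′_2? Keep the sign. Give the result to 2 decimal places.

1: z(0.6350) = 0.345, z(0.6406) = 0.360, d' = -0.015
2: z(0.7266) = 0.603, z(0.0703) = -1.474, d' = 2.077
Δd' = d'_1 − d'_2 = -0.015 − 2.077 = -2.092
2 has the higher sensitivity.

Δd′ = -2.09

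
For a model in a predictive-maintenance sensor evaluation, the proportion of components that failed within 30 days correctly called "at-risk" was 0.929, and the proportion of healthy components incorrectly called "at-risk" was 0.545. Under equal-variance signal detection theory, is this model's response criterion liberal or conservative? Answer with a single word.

liberal

z(H) = 1.468, z(FA) = 0.113
c = −½·(z(H) + z(FA)) = -0.7905
c < 0 → liberal criterion (biased toward responding “yes”).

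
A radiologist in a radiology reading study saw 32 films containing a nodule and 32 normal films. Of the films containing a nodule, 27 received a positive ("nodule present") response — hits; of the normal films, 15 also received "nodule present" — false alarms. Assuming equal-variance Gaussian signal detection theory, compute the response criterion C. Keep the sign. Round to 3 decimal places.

H = 27/32 = 0.8438
FA = 15/32 = 0.4688
z(H) = z(0.8438) = 1.0102
z(FA) = z(0.4688) = -0.0783
c = −½·[z(H) + z(FA)] = −0.5 × (1.0102 + (-0.0783)) = -0.46595

C = -0.466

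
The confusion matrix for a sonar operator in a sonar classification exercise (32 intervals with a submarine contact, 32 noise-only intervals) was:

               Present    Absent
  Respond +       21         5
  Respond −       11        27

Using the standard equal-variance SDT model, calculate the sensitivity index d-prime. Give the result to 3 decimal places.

d-prime = 1.412

H = 21/32 = 0.6562
FA = 5/32 = 0.1562
z(0.6562) = 0.4021, z(0.1562) = -1.0102
d' = z(H) − z(FA) = 0.4021 − (-1.0102) = 1.4123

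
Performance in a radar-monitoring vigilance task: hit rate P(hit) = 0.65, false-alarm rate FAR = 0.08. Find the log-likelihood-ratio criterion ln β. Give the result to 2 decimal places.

z(0.65) = 0.385, z(0.08) = -1.405
ln β = −½·[z(H)² − z(FA)²] = −0.5 × (0.148 − 1.974) = 0.913

ln β = 0.91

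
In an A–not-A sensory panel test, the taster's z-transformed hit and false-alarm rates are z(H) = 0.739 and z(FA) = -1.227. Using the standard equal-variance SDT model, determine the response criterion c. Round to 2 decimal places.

c = −½·[z(H) + z(FA)] = −½·(0.739 + (-1.227)) = 0.244

c = 0.24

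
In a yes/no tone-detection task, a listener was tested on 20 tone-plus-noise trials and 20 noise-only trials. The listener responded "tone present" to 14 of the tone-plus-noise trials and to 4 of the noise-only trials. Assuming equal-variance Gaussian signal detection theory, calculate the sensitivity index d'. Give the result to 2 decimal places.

d' = 1.37

H = 14/20 = 0.7000
FA = 4/20 = 0.2000
Φ⁻¹(0.7000) = 0.524, Φ⁻¹(0.2000) = -0.842
d' = z(H) − z(FA) = 0.524 − (-0.842) = 1.366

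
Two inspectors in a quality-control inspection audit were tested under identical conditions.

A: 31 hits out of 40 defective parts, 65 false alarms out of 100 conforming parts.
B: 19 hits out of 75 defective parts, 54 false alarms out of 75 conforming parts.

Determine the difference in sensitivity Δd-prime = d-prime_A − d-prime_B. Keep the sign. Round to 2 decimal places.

A: z(0.7750) = 0.755, z(0.6500) = 0.385, d' = 0.370
B: z(0.2533) = -0.664, z(0.7200) = 0.583, d' = -1.247
Δd' = d'_A − d'_B = 0.370 − (-1.247) = 1.617
A has the higher sensitivity.

Δd-prime = 1.62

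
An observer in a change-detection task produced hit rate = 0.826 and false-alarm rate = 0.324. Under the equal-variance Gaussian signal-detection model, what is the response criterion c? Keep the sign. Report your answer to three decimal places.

c = -0.241

z(0.826) = 0.9385, z(0.324) = -0.4565
c = −½·[z(H) + z(FA)] = −0.5 × (0.9385 + (-0.4565)) = -0.2410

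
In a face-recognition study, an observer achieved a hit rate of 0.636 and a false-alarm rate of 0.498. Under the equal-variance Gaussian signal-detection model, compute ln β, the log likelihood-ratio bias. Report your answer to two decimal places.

z(H) = z(0.636) = 0.348
z(FA) = z(0.498) = -0.005
ln β = −½·[z(H)² − z(FA)²] = −0.5 × (0.121 − 0.000) = -0.0605

ln β = -0.06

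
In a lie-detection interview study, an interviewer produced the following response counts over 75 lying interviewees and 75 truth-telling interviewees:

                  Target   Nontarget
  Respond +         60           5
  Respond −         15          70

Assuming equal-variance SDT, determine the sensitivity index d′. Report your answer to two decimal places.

H = 60/75 = 0.8000
FA = 5/75 = 0.0667
z(H) = 0.842
z(FA) = -1.501
d' = z(H) − z(FA) = 0.842 − (-1.501) = 2.343

d′ = 2.34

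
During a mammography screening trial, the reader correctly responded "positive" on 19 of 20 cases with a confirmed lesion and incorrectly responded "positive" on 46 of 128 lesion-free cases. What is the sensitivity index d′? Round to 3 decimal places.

d′ = 2.005

H = 19/20 = 0.9500
FA = 46/128 = 0.3594
z(H) = z(0.9500) = 1.6449
z(FA) = z(0.3594) = -0.3601
d' = z(H) − z(FA) = 1.6449 − (-0.3601) = 2.0050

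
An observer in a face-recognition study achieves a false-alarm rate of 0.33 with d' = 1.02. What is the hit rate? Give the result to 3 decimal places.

z(false-alarm rate) = z(0.33) = -0.4399
z(H) = z(FA) + d' = -0.4399 + 1.02 = 0.5801
hit rate = Φ(0.5801) = 0.7191

hit rate = 0.719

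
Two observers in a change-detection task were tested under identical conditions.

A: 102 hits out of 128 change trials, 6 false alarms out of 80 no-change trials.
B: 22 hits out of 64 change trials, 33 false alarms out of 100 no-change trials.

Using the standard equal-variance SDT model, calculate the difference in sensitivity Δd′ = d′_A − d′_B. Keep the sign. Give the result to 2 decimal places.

Δd′ = 2.23

A: z(0.7969) = 0.831, z(0.0750) = -1.440, d' = 2.271
B: z(0.3438) = -0.402, z(0.3300) = -0.440, d' = 0.038
Δd' = d'_A − d'_B = 2.271 − 0.038 = 2.233
A has the higher sensitivity.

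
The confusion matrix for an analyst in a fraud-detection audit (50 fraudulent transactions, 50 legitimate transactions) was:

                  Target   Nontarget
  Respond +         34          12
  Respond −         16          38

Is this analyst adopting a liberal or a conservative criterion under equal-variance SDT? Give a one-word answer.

conservative

z(H) = 0.468, z(FA) = -0.706
c = −½·(z(H) + z(FA)) = 0.119
c > 0 → conservative criterion (biased toward responding “no”).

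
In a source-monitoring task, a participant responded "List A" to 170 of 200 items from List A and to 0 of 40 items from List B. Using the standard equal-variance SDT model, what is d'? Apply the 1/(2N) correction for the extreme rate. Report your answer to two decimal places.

The false-alarm rate is 0/40 = 0, so apply the 1/(2N) correction: FA → 1/(2·40) = 0.01250.
z(H) = z(0.85000) = 1.036
z(FA) = z(0.01250) = -2.241
d' = 1.036 − (-2.241) = 3.277

d' = 3.28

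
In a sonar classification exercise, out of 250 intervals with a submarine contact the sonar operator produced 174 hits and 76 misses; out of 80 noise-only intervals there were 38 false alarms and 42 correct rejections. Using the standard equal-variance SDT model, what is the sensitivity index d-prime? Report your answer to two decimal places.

d-prime = 0.58

H = 174/250 = 0.6960
FA = 38/80 = 0.4750
Φ⁻¹(H) = Φ⁻¹(0.6960) = 0.513
Φ⁻¹(FA) = Φ⁻¹(0.4750) = -0.063
d' = z(H) − z(FA) = 0.513 − (-0.063) = 0.576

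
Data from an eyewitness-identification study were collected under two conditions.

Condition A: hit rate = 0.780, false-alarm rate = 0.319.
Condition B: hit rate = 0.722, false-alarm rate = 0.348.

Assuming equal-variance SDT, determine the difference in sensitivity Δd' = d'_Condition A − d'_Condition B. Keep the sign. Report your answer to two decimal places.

Δd' = 0.26

Condition A: z(0.780) = 0.772, z(0.319) = -0.470, d' = 1.242
Condition B: z(0.722) = 0.589, z(0.348) = -0.391, d' = 0.980
Δd' = d'_Condition A − d'_Condition B = 1.242 − 0.980 = 0.262
Condition A has the higher sensitivity.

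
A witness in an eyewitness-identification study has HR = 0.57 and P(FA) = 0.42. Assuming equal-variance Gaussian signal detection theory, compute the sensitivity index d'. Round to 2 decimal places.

z(H) = z(0.57) = 0.176
z(FA) = z(0.42) = -0.202
d' = z(H) − z(FA) = 0.176 − (-0.202) = 0.378

d' = 0.38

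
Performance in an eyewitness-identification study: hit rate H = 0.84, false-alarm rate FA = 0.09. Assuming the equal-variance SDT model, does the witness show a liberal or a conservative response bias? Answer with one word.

conservative

z(H) = 0.994, z(FA) = -1.341
c = −½·(z(H) + z(FA)) = 0.1735
c > 0 → conservative criterion (biased toward responding “no”).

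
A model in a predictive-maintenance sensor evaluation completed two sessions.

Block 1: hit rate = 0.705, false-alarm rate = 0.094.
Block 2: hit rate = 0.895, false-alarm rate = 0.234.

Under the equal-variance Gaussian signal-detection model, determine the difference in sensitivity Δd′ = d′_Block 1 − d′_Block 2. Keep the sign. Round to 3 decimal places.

Block 1: z(0.705) = 0.5388, z(0.094) = -1.3165, d' = 1.8553
Block 2: z(0.895) = 1.2536, z(0.234) = -0.7257, d' = 1.9793
Δd' = d'_Block 1 − d'_Block 2 = 1.8553 − 1.9793 = -0.1240
Block 2 has the higher sensitivity.

Δd′ = -0.124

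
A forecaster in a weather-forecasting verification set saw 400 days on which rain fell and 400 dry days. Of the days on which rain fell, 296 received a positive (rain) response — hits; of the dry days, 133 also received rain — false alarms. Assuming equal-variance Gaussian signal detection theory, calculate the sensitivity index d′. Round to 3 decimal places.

d′ = 1.076

H = 296/400 = 0.7400
FA = 133/400 = 0.3325
z(H) = z(0.7400) = 0.6433
z(FA) = z(0.3325) = -0.4330
d' = z(H) − z(FA) = 0.6433 − (-0.4330) = 1.0763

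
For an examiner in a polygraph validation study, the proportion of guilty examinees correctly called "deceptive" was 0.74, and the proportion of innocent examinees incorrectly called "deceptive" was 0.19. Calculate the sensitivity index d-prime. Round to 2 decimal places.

d-prime = 1.52

z(H) = 0.643
z(FA) = -0.878
d' = z(H) − z(FA) = 0.643 − (-0.878) = 1.521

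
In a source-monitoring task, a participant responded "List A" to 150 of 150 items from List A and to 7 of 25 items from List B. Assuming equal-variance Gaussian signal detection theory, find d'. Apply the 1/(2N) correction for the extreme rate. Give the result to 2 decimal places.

The hit rate is 150/150 = 1, so apply the 1/(2N) correction: H → 1 − 1/(2·150) = 0.99667.
z(H) = z(0.99667) = 2.713
z(FA) = z(0.28000) = -0.583
d' = 2.713 − (-0.583) = 3.296

d' = 3.30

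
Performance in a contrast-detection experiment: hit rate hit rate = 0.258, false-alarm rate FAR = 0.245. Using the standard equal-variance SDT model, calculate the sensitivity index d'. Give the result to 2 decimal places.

z(H) = z(0.258) = -0.650
z(FA) = z(0.245) = -0.690
d' = z(H) − z(FA) = -0.650 − (-0.690) = 0.040

d' = 0.04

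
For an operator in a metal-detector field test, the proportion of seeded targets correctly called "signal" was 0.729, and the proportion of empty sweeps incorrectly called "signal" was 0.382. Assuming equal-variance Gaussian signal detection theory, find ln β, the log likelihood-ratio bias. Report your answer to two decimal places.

ln β = -0.14

z(H) = z(0.729) = 0.610
z(FA) = z(0.382) = -0.300
ln β = −½·[z(H)² − z(FA)²] = −0.5 × (0.372 − 0.090) = -0.141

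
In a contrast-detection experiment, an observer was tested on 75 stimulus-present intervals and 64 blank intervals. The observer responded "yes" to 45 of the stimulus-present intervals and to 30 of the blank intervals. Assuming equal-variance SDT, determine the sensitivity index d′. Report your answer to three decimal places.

d′ = 0.332

H = 45/75 = 0.6000
FA = 30/64 = 0.4688
z(0.6000) = 0.2533, z(0.4688) = -0.0783
d' = z(H) − z(FA) = 0.2533 − (-0.0783) = 0.3316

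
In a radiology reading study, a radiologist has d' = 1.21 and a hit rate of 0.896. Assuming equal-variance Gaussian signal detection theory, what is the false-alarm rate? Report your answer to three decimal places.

false-alarm rate = 0.520

z(hit rate) = z(0.896) = 1.2591
z(FA) = z(H) − d' = 1.2591 − 1.21 = 0.0491
false-alarm rate = Φ(0.0491) = 0.5196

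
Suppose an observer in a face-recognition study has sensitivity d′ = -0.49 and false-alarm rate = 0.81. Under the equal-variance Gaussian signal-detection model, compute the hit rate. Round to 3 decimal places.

z(false-alarm rate) = z(0.81) = 0.8779
z(H) = z(FA) + d' = 0.8779 + (-0.49) = 0.3879
hit rate = Φ(0.3879) = 0.6510

hit rate = 0.651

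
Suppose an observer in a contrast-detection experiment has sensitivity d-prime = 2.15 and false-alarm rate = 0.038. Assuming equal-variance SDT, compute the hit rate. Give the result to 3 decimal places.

z(false-alarm rate) = z(0.038) = -1.7744
z(H) = z(FA) + d' = -1.7744 + 2.15 = 0.3756
hit rate = Φ(0.3756) = 0.6464

hit rate = 0.646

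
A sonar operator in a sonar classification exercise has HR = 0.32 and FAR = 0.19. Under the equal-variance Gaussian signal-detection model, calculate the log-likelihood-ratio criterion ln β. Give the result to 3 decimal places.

z(H) = z(0.32) = -0.4677
z(FA) = z(0.19) = -0.8779
ln β = −½·[z(H)² − z(FA)²] = −0.5 × (0.2187 − 0.7707) = 0.2760

ln β = 0.276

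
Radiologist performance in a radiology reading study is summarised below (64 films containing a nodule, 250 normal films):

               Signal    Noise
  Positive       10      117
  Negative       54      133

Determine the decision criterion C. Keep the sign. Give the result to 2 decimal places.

H = 10/64 = 0.1562
FA = 117/250 = 0.4680
z(H) = z(0.1562) = -1.0102
z(FA) = z(0.4680) = -0.0803
c = −½·[z(H) + z(FA)] = −0.5 × (-1.0102 + (-0.0803)) = 0.54525
c > 0: the radiologist has a conservative response bias.

C = 0.55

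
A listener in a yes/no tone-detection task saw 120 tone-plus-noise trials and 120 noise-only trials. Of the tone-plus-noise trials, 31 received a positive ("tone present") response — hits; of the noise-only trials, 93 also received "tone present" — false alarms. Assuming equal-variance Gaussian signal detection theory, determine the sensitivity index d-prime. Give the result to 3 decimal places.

d-prime = -1.404

H = 31/120 = 0.2583
FA = 93/120 = 0.7750
z(H) = z(0.2583) = -0.6486
z(FA) = z(0.7750) = 0.7554
d' = z(H) − z(FA) = -0.6486 − 0.7554 = -1.4040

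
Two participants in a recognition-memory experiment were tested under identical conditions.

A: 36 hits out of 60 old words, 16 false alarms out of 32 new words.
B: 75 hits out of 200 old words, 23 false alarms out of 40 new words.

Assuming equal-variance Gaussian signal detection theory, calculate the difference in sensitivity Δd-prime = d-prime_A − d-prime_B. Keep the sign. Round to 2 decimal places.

Δd-prime = 0.76

A: z(0.6000) = 0.253, z(0.5000) = 0.000, d' = 0.253
B: z(0.3750) = -0.319, z(0.5750) = 0.189, d' = -0.508
Δd' = d'_A − d'_B = 0.253 − (-0.508) = 0.761
A has the higher sensitivity.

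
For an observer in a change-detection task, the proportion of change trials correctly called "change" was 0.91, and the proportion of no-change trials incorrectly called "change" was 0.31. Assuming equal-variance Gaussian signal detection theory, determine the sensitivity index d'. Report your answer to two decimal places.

d' = 1.84

Φ⁻¹(H) = 1.3408
Φ⁻¹(FA) = -0.4959
d' = z(H) − z(FA) = 1.3408 − (-0.4959) = 1.8367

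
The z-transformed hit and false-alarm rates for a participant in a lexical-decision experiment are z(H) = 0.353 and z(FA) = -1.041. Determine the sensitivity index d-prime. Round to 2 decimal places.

d-prime = 1.39

d' = z(H) − z(FA) = 0.353 − (-1.041) = 1.394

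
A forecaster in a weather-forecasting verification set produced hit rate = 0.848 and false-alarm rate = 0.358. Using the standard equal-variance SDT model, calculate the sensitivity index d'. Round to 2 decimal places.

d' = 1.39

z(H) = 1.0279
z(FA) = -0.3638
d' = z(H) − z(FA) = 1.0279 − (-0.3638) = 1.3917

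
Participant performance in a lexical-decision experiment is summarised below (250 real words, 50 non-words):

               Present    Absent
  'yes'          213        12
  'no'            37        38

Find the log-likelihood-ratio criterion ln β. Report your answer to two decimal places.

H = 213/250 = 0.8520
FA = 12/50 = 0.2400
z(0.8520) = 1.045, z(0.2400) = -0.706
ln β = −½·[z(H)² − z(FA)²] = −0.5 × (1.092 − 0.498) = -0.297

ln β = -0.30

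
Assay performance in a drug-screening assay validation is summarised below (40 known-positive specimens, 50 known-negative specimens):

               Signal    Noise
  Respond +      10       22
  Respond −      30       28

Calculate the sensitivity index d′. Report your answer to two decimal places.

d′ = -0.52

H = 10/40 = 0.2500
FA = 22/50 = 0.4400
Φ⁻¹(H) = -0.674
Φ⁻¹(FA) = -0.151
d' = z(H) − z(FA) = -0.674 − (-0.151) = -0.523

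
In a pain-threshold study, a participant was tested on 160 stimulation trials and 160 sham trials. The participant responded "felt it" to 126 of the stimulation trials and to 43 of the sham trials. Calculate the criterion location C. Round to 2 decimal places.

C = -0.09

H = 126/160 = 0.7875
FA = 43/160 = 0.2687
z(0.7875) = 0.7978, z(0.2687) = -0.6167
c = −½·[z(H) + z(FA)] = −0.5 × (0.7978 + (-0.6167)) = -0.09055
c < 0: the participant has a liberal response bias.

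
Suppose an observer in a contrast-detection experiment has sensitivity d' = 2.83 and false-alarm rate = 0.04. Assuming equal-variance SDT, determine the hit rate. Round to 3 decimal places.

hit rate = 0.860

z(false-alarm rate) = z(0.04) = -1.7507
z(H) = z(FA) + d' = -1.7507 + 2.83 = 1.0793
hit rate = Φ(1.0793) = 0.8598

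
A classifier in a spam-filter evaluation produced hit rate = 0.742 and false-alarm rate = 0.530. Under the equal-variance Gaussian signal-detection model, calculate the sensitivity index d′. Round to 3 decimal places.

d′ = 0.574

z(0.742) = 0.6495, z(0.530) = 0.0753
d' = z(H) − z(FA) = 0.6495 − 0.0753 = 0.5742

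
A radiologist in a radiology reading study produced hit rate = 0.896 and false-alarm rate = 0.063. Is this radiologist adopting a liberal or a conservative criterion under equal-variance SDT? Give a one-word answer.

z(H) = 1.259, z(FA) = -1.530
c = −½·(z(H) + z(FA)) = 0.1355
c > 0 → conservative criterion (biased toward responding “no”).

conservative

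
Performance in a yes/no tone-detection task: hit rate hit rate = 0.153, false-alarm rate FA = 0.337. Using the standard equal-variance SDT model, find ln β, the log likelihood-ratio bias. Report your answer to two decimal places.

ln β = -0.44

z(H) = z(0.153) = -1.024
z(FA) = z(0.337) = -0.421
ln β = −½·[z(H)² − z(FA)²] = −0.5 × (1.049 − 0.177) = -0.436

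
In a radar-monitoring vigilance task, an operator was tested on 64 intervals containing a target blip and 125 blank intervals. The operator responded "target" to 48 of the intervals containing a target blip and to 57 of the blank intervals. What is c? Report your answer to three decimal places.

H = 48/64 = 0.7500
FA = 57/125 = 0.4560
z(H) = 0.6745
z(FA) = -0.1105
c = −½·[z(H) + z(FA)] = −0.5 × (0.6745 + (-0.1105)) = -0.2820
c < 0: the operator has a liberal response bias.

c = -0.282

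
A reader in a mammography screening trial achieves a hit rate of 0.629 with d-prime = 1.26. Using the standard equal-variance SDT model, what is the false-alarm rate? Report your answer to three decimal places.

false-alarm rate = 0.176

z(hit rate) = z(0.629) = 0.3292
z(FA) = z(H) − d' = 0.3292 − 1.26 = -0.9308
false-alarm rate = Φ(-0.9308) = 0.1760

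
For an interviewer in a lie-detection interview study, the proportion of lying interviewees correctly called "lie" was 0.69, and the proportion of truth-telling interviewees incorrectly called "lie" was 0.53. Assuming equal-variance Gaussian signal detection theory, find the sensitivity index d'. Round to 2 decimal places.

d' = 0.42

z(0.69) = 0.4959, z(0.53) = 0.0753
d' = z(H) − z(FA) = 0.4959 − 0.0753 = 0.4206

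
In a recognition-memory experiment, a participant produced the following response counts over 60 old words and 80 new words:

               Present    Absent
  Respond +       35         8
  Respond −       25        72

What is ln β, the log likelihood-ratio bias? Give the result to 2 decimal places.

ln β = 0.80

H = 35/60 = 0.5833
FA = 8/80 = 0.1000
z(H) = z(0.5833) = 0.210
z(FA) = z(0.1000) = -1.282
ln β = −½·[z(H)² − z(FA)²] = −0.5 × (0.044 − 1.644) = 0.800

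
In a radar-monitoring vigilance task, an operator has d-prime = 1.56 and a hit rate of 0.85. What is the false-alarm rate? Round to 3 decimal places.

z(hit rate) = z(0.85) = 1.0364
z(FA) = z(H) − d' = 1.0364 − 1.56 = -0.5236
false-alarm rate = Φ(-0.5236) = 0.3003

false-alarm rate = 0.300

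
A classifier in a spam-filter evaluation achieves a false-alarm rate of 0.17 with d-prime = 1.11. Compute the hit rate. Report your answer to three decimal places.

z(false-alarm rate) = z(0.17) = -0.9542
z(H) = z(FA) + d' = -0.9542 + 1.11 = 0.1558
hit rate = Φ(0.1558) = 0.5619

hit rate = 0.562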